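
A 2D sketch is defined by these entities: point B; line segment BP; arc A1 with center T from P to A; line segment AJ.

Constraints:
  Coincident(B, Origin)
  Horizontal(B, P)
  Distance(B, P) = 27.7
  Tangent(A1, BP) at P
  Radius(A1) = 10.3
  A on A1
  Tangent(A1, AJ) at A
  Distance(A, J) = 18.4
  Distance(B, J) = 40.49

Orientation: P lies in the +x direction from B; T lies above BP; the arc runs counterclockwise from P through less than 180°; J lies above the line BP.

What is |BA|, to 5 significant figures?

39.616

Checks: ∠(TP, PB) = 90.00° ✓; |TP| = 10.30 ✓; |TA| = 10.30 ✓; ∠(TA, AJ) = 90.00° ✓; |AJ| = 18.40 ✓; |BJ| = 40.49 ✓.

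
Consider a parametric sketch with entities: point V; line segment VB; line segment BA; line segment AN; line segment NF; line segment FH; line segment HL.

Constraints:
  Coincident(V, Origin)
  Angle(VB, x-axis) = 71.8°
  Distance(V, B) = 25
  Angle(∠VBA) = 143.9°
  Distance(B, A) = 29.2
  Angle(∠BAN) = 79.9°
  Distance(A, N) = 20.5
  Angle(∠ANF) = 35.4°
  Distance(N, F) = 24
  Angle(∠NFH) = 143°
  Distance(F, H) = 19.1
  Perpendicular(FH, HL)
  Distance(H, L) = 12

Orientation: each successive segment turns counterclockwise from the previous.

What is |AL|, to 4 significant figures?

17.87

V is at the origin; VB runs at 71.8° with length 25.0, so B = (7.808, 23.75). ∠VBA = 143.9° gives BA at 107.9° from the x-axis; with |BA| = 29.2, A = (-1.166, 51.54). ∠BAN = 79.9° gives AN at -152.0° from the x-axis; with |AN| = 20.5, N = (-19.27, 41.91). ∠ANF = 35.4° gives NF at -7.400° from the x-axis; with |NF| = 24.0, F = (4.533, 38.82). ∠NFH = 143.0° gives FH at 29.60° from the x-axis; with |FH| = 19.1, H = (21.14, 48.25). FH is perpendicular to HL, so HL runs at 119.6°; with |HL| = 12.0, L = (15.21, 58.69). Then |AL| = |L − A| = 17.87.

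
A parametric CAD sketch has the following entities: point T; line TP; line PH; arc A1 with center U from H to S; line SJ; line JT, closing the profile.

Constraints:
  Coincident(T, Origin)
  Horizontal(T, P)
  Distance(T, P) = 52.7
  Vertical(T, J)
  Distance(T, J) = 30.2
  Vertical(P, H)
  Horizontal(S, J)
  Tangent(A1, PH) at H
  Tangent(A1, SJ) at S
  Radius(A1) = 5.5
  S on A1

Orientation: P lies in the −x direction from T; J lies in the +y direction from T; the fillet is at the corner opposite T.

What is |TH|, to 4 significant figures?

58.20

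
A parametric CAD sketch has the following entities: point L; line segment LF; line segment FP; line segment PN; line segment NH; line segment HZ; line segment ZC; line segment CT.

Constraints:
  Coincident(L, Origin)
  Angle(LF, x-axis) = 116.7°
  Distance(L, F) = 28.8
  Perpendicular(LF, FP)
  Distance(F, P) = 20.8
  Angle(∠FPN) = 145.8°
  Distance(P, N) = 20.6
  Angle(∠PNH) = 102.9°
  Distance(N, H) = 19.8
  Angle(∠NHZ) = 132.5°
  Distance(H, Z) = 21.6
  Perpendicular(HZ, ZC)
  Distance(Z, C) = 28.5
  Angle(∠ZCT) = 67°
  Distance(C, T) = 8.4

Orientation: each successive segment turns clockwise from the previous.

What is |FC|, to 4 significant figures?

11.27

∠NHZ = 132.5° gives HZ at -132.1° from the x-axis; with |HZ| = 21.6, Z = (13.45, -3.353). HZ is perpendicular to ZC, so ZC runs at 137.9°; with |ZC| = 28.5, C = (-7.699, 15.75). Then |FC| = |C − F| = 11.27.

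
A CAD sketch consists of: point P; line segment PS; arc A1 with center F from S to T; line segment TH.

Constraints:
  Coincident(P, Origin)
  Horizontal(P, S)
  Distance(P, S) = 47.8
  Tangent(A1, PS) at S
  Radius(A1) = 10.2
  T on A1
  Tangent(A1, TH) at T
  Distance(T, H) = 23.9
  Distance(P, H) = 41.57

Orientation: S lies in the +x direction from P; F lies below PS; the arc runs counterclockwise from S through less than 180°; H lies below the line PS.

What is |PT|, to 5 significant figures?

38.822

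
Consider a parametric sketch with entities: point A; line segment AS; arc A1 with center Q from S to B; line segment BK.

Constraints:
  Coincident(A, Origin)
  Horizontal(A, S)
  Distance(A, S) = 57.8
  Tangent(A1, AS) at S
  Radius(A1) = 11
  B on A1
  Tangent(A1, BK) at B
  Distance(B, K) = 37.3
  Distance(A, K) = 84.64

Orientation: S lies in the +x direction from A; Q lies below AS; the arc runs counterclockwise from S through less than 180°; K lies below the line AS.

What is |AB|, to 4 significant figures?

51.65

Checks: |QB| = 11.00 ✓; ∠(QB, BK) = 90.00° ✓; |BK| = 37.30 ✓; |AK| = 84.64 ✓.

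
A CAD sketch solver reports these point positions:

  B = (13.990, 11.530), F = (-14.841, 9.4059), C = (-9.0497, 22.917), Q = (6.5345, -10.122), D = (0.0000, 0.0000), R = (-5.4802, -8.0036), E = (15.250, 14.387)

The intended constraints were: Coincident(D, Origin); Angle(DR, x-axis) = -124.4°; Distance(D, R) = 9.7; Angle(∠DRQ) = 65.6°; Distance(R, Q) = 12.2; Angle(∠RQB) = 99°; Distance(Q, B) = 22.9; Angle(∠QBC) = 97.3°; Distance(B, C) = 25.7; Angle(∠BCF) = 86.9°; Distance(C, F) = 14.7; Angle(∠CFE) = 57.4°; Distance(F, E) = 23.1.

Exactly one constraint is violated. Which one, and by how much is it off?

Distance(F, E) = 23.1 — off by 7.40.

D = (0.00, 0.00) ✓; DR at -124.4° ✓; |DR| = 9.700 ✓; ∠DRQ = 65.60° ✓; |RQ| = 12.20 ✓; ∠RQB = 99.00° ✓; |QB| = 22.90 ✓; ∠QBC = 97.30° ✓; |BC| = 25.70 ✓; ∠BCF = 86.90° ✓; |CF| = 14.70 ✓; ∠CFE = 57.40° ✓; |FE| = 30.50 ✗.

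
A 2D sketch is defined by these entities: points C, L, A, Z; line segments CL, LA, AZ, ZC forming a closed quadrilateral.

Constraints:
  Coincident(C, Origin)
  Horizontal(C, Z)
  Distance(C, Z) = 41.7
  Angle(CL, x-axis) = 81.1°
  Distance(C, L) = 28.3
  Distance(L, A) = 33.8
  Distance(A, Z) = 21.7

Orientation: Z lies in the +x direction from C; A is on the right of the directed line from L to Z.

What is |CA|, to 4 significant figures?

20.19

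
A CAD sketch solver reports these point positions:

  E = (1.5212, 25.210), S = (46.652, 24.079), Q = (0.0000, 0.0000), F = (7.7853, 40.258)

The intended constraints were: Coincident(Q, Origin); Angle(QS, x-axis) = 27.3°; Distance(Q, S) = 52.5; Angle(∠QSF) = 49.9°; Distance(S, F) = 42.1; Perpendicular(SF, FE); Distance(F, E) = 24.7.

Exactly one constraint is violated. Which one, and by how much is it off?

Distance(F, E) = 24.7 — off by 8.40.

Q = (0.00, 0.00) ✓; QS at 27.30° ✓; |QS| = 52.50 ✓; ∠QSF = 49.90° ✓; |SF| = 42.10 ✓; ∠(SF, FE) = 90.00° ✓; |FE| = 16.30 ✗.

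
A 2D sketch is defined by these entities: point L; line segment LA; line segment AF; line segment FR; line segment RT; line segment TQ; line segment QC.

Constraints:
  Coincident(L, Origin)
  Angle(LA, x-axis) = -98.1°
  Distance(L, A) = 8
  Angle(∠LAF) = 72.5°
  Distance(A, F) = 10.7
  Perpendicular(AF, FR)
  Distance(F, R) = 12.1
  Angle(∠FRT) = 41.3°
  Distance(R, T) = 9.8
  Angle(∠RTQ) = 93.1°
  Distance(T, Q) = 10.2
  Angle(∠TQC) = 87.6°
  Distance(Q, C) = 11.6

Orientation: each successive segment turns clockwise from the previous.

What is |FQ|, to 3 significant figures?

2.54

L is at the origin; LA runs at -98.1° with length 8.0, so A = (-1.13, -7.92). ∠LAF = 72.5° gives AF at 154° from the x-axis; with |AF| = 10.7, F = (-10.8, -3.30). The perpendicularity gives FR at right angles to AF, so FR runs at 64.4°; with |FR| = 12.1, R = (-5.55, 7.62). ∠FRT = 41.3° gives RT at -74.3° from the x-axis; with |RT| = 9.8, T = (-2.90, -1.82). ∠RTQ = 93.1° gives TQ at -161° from the x-axis; with |TQ| = 10.2, Q = (-12.6, -5.11). Then |FQ| = |Q − F| = 2.54.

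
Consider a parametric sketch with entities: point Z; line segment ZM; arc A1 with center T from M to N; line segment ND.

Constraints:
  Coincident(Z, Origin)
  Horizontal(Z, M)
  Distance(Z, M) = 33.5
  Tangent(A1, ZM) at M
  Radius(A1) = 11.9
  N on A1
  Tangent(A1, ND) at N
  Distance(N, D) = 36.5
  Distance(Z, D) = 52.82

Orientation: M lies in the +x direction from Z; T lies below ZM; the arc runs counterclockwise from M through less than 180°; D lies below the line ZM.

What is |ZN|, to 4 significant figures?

24.62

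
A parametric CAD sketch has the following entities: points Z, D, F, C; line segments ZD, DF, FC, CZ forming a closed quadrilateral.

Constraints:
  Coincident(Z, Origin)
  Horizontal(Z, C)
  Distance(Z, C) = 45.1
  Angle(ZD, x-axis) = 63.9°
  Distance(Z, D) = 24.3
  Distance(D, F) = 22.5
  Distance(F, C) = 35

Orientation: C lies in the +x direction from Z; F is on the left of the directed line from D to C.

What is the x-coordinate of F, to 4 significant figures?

30.79

Checks: |DF| = 22.50 ✓; |FC| = 35.00 ✓.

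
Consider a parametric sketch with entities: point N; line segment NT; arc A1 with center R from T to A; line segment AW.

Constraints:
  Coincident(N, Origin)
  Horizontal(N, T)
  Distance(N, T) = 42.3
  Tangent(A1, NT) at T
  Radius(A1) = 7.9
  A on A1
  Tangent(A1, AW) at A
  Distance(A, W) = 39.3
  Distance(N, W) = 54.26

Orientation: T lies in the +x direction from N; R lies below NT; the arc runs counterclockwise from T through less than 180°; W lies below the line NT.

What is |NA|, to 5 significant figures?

35.143

N is at the origin; N and T share the same y with |NT| = 42.3 and T on the +x side, so T = (42.300, 0.0000). The tangent condition forces RT to be normal to NT, so R = T + (0, -7.9) = (42.300, -7.9000). Since RA ⟂ AW (tangency), |RW| = √(7.9² + 39.3²) = 40.086 regardless of where A sits on A1. So W lies on both circle(N, 54.26) and circle(R, 40.086); the below-NT intersection is W = (29.147, -45.767). A is the foot of the tangent from W: A = (34.473, -6.8294).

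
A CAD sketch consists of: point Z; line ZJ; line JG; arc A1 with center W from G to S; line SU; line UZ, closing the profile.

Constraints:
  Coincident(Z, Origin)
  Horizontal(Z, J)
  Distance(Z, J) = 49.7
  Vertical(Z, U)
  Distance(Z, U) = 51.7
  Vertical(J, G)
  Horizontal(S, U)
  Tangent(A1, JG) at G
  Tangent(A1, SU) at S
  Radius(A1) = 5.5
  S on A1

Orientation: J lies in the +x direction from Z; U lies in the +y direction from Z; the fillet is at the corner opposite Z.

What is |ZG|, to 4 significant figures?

67.86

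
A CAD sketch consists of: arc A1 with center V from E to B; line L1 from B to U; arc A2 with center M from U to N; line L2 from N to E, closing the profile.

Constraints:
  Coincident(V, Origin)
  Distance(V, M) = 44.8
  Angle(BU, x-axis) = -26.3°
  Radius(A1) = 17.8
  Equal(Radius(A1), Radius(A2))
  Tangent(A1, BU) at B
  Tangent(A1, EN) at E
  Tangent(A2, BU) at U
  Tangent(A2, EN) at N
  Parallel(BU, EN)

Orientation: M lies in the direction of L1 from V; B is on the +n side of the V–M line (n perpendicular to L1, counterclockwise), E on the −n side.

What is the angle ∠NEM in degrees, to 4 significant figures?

21.67°

The slot axis is L1's direction at -26.3°, so u = (cos -26.3°, sin -26.3°) = (0.8965, -0.4431) and n = (−sin -26.3°, cos -26.3°) = (0.4431, 0.8965). V is at the origin and M lies 44.8 along u from V, so M = 44.8·u = (40.16, -19.85). Tangency of A1 to both parallel lines with radius 17.8 puts B and E at V ± 17.8·n: B = (7.887, 15.96), E = (-7.887, -15.96). Equal radii place U and N the same way about M: U = M + 17.8·n = (48.05, -3.892), N = M − 17.8·n = (32.28, -35.81). Then cos ∠NEM = EN·EM / (|EN||EM|), giving 21.67°.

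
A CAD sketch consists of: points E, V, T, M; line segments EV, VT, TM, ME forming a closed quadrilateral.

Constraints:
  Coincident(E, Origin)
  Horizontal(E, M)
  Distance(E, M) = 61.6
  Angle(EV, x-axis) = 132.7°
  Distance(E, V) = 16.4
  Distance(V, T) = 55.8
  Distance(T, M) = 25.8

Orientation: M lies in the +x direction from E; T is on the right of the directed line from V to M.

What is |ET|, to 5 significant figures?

40.948

Checks: |VT| = 55.80 ✓; |TM| = 25.80 ✓.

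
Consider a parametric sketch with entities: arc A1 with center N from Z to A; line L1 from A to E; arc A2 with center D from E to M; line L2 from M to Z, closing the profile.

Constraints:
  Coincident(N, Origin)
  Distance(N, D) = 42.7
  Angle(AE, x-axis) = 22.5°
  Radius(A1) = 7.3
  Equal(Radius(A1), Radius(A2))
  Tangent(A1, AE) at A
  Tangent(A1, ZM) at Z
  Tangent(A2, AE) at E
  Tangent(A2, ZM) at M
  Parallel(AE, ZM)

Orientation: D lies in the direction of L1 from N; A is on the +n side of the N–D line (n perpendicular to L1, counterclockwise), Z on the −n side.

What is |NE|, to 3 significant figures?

43.3

Tangency of A1 to both parallel lines with radius 7.3 puts A and Z at N ± 7.3·n: A = (-2.79, 6.74), Z = (2.79, -6.74). Equal radii place E and M the same way about D: E = D + 7.3·n = (36.7, 23.1), M = D − 7.3·n = (42.2, 9.60). Then |NE| = |E − N| = 43.3.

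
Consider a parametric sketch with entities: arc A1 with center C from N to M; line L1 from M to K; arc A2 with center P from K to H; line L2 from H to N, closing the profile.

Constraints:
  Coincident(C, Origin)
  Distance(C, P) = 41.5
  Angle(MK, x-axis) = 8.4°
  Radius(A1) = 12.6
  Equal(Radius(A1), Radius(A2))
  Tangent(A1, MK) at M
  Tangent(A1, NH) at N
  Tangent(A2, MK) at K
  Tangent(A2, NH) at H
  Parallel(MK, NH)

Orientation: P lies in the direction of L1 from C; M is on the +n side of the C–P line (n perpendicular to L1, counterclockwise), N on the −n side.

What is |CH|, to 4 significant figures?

43.37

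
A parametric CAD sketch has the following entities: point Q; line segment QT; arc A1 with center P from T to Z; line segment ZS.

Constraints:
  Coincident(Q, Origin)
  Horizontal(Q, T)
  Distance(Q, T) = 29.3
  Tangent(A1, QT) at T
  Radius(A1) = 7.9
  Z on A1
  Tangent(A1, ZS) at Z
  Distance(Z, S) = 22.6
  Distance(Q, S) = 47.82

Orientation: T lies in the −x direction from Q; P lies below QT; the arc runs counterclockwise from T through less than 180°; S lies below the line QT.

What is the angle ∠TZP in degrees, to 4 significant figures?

44.35°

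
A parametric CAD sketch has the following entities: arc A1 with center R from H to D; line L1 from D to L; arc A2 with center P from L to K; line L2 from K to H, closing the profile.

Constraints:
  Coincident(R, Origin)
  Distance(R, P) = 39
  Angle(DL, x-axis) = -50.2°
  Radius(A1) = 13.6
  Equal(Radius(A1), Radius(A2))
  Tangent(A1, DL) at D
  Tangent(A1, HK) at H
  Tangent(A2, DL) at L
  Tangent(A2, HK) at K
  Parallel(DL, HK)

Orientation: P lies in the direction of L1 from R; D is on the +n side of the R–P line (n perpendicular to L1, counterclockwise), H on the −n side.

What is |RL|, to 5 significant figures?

41.303

Tangency of A1 to both parallel lines with radius 13.6 puts D and H at R ± 13.6·n: D = (10.449, 8.7055), H = (-10.449, -8.7055). Equal radii place L and K the same way about P: L = P + 13.6·n = (35.413, -21.258), K = P − 13.6·n = (14.516, -38.669). Then |RL| = |L − R| = 41.303.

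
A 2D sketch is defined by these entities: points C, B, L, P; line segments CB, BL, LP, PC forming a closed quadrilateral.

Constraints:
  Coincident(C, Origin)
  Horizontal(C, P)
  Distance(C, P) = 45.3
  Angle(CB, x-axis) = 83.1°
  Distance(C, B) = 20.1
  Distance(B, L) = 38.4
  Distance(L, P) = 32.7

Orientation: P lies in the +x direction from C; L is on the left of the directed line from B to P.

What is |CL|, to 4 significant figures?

50.38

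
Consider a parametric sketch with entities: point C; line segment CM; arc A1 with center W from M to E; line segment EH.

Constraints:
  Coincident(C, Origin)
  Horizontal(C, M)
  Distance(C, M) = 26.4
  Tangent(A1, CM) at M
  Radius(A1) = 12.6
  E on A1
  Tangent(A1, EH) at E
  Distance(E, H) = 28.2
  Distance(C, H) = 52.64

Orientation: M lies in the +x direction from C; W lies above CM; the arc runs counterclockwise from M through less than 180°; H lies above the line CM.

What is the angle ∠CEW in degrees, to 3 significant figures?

5.64°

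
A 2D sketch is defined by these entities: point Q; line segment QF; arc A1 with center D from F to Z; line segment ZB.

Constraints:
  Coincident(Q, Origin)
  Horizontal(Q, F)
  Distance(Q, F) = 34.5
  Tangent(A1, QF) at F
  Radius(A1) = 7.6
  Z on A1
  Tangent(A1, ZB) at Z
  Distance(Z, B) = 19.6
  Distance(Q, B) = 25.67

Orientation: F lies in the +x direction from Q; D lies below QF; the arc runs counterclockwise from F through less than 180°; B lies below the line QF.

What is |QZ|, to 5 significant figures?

28.471

Checks: |DZ| = 7.600 ✓; ∠(DZ, ZB) = 90.00° ✓; |ZB| = 19.60 ✓; |QB| = 25.67 ✓.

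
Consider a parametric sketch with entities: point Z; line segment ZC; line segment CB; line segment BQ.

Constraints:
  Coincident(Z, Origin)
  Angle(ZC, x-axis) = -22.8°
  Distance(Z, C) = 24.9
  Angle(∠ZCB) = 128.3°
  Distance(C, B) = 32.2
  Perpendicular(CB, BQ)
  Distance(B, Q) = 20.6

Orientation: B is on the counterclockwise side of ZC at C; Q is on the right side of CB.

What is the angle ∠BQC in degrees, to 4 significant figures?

57.39°

Z is at the origin; ZC runs at -22.8° with length 24.9, so C = 24.9·(cos -22.8°, sin -22.8°) = (22.95, -9.649). ∠ZCB = 128.3°, so CB runs at -22.8° + (180° − 128.3°) = 28.90° from the x-axis; with |CB| = 32.2, B = C + 32.2·(cos 28.90°, sin 28.90°) = (51.14, 5.913). CB is perpendicular to BQ; with |BQ| = 20.6 on the right of CB, Q = B + 20.6·(0.4833, -0.8755) = (61.10, -12.12). Then cos ∠BQC = QB·QC / (|QB||QC|), giving 57.39°.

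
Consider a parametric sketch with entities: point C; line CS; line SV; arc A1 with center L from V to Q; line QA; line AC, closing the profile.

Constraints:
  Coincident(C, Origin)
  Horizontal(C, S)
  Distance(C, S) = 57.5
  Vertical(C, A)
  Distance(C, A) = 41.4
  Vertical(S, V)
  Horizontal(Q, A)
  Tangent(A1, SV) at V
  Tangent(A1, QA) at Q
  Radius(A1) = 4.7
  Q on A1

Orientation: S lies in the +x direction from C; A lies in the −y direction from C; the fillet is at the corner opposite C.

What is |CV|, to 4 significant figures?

68.21

C is at the origin; C and S share the same y with |CS| = 57.5 and S on the +x side, so S = (57.50, 0.000). C and A share the same x with |CA| = 41.4 and A on the −y side, so A = (0.000, -41.40). The virtual corner opposite C is at (57.50, -41.40). The tangent condition forces LV to be normal to SV and the tangent condition forces LQ to be normal to QA, with radius 4.7, so the center L sits 4.7 in from both sides at L = (52.80, -36.70). That places the tangent points at V = (57.50, -36.70) on SV and Q = (52.80, -41.40) on QA. Then |CV| = |V − C| = 68.21.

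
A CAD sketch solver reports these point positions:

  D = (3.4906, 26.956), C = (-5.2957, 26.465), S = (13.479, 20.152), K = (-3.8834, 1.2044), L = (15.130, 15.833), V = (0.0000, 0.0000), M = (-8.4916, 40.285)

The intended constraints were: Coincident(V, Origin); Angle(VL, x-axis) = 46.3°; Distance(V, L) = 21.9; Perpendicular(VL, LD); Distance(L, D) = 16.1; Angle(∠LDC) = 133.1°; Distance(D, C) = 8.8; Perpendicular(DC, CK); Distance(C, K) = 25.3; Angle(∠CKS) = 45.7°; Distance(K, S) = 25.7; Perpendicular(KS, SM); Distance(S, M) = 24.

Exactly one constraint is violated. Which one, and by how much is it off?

Distance(S, M) = 24 — off by 5.80.

V = (0.00, 0.00) ✓; VL at 46.30° ✓; |VL| = 21.90 ✓; ∠(VL, LD) = 90.00° ✓; |LD| = 16.10 ✓; ∠LDC = 133.1° ✓; |DC| = 8.800 ✓; ∠(DC, CK) = 90.00° ✓; |CK| = 25.30 ✓; ∠CKS = 45.70° ✓; |KS| = 25.70 ✓; ∠(KS, SM) = 90.00° ✓; |SM| = 29.80 ✗.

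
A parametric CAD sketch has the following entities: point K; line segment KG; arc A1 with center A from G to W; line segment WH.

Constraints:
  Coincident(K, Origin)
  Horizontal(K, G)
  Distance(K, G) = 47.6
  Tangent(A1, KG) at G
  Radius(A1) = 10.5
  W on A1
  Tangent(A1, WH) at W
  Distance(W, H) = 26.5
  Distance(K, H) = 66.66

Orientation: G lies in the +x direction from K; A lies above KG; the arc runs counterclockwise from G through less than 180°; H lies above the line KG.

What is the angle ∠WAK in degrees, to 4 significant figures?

174.8°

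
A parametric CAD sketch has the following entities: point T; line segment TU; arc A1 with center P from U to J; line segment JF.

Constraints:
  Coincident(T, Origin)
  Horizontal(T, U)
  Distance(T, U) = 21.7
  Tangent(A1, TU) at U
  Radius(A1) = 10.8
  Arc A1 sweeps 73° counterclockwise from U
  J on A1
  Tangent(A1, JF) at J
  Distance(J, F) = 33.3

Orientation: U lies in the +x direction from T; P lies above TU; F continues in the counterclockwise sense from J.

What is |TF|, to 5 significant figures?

57.476

T is at the origin; T and U share the same y with |TU| = 21.7 and U on the +x side, so U = (21.700, 0.0000). A1 meets TU tangentially, so PU is at right angles to TU, so P = U + (0, 10.8) = (21.700, 10.800). On A1, U sits at bearing -90° from P; a 73° counterclockwise sweep puts J at bearing -17°, so J = P + 10.8·(cos -17°, sin -17°) = (32.028, 7.6424). Tangency of A1 to JF means the radius PJ is perpendicular to JF, so JF runs along (−sin -17°, cos -17°); with |JF| = 33.3, F = (41.764, 39.487). Then |TF| = |F − T| = 57.476.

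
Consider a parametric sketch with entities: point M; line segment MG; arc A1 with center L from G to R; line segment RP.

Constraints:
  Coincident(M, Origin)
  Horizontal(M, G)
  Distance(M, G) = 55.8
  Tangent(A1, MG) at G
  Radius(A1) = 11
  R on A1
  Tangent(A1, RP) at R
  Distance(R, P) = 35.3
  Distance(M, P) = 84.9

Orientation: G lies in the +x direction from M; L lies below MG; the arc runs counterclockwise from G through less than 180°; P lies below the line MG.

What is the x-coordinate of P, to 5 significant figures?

72.668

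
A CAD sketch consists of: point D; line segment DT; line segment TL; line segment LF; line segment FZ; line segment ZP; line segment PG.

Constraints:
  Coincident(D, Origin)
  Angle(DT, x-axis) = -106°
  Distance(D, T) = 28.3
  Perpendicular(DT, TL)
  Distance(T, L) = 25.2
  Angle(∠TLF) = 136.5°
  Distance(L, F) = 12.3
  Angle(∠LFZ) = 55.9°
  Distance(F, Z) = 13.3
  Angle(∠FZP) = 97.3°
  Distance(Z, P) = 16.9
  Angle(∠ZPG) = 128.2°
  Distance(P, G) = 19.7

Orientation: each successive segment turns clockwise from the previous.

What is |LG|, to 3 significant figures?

21.3

D is at the origin; DT runs at -106.0° with length 28.3, so T = (-7.80, -27.2). DT ⟂ TL, so TL runs at 164°; with |TL| = 25.2, L = (-32.0, -20.3). ∠TLF = 136.5° gives LF at 120° from the x-axis; with |LF| = 12.3, F = (-38.3, -9.66). ∠LFZ = 55.9° gives FZ at -3.60° from the x-axis; with |FZ| = 13.3, Z = (-25.0, -10.5). ∠FZP = 97.3° gives ZP at -86.3° from the x-axis; with |ZP| = 16.9, P = (-23.9, -27.4). ∠ZPG = 128.2° gives PG at -138° from the x-axis; with |PG| = 19.7, G = (-38.6, -40.5). Then |LG| = |G − L| = 21.3.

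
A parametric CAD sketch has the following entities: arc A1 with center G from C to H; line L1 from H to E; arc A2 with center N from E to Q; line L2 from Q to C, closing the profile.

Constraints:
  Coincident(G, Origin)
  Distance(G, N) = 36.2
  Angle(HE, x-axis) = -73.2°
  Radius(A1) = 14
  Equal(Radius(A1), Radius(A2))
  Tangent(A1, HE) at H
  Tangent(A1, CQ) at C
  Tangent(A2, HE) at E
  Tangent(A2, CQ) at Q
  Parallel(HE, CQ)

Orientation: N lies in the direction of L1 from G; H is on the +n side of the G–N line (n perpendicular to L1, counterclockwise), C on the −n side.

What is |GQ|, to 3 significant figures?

38.8

The slot axis is L1's direction at -73.2°, so u = (cos -73.2°, sin -73.2°) = (0.289, -0.957) and n = (−sin -73.2°, cos -73.2°) = (0.957, 0.289). G is at the origin and N lies 36.2 along u from G, so N = 36.2·u = (10.5, -34.7). Tangency of A1 to both parallel lines with radius 14.0 puts H and C at G ± 14.0·n: H = (13.4, 4.05), C = (-13.4, -4.05). Equal radii place E and Q the same way about N: E = N + 14.0·n = (23.9, -30.6), Q = N − 14.0·n = (-2.94, -38.7). Then |GQ| = |Q − G| = 38.8.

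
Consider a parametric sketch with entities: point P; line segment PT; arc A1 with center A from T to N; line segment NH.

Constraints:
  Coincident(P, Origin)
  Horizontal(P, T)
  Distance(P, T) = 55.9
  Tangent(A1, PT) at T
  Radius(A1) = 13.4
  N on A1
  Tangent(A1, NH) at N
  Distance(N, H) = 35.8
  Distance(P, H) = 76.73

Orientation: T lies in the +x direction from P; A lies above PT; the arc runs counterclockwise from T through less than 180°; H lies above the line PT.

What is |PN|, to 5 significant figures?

70.829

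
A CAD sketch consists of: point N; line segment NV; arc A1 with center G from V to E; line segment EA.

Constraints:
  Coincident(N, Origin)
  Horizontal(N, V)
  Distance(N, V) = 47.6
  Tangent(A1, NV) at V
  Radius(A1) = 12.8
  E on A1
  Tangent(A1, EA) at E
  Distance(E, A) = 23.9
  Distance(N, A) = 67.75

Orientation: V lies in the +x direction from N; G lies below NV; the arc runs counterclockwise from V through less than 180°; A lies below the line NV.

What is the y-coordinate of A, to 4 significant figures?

-38.70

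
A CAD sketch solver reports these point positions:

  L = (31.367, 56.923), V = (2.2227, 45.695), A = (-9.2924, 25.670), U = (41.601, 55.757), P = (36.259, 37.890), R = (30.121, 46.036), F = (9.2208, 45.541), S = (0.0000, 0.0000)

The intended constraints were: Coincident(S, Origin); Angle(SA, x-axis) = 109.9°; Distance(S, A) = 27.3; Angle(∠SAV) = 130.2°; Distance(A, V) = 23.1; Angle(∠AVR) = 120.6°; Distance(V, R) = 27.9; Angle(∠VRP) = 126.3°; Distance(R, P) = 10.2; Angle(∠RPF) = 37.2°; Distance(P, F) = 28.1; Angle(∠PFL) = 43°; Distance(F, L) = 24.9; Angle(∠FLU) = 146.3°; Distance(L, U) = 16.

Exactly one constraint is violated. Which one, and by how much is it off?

Distance(L, U) = 16 — off by 5.70.

S = (0.00, 0.00) ✓; SA at 109.9° ✓; |SA| = 27.30 ✓; ∠SAV = 130.2° ✓; |AV| = 23.10 ✓; ∠AVR = 120.6° ✓; |VR| = 27.90 ✓; ∠VRP = 126.3° ✓; |RP| = 10.20 ✓; ∠RPF = 37.20° ✓; |PF| = 28.10 ✓; ∠PFL = 43.00° ✓; |FL| = 24.90 ✓; ∠FLU = 146.3° ✓; |LU| = 10.30 ✗.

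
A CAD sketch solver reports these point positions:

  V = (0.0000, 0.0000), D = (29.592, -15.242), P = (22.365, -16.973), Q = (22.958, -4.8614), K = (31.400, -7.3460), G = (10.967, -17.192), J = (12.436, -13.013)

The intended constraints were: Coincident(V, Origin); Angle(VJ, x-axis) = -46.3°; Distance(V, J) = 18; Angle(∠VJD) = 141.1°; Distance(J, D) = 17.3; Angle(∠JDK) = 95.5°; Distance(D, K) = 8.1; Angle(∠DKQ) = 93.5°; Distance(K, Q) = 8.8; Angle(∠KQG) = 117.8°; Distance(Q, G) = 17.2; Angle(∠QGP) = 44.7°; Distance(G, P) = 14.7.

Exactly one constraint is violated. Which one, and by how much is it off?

Distance(G, P) = 14.7 — off by 3.30.

V = (0.00, 0.00) ✓; VJ at -46.30° ✓; |VJ| = 18.00 ✓; ∠VJD = 141.1° ✓; |JD| = 17.30 ✓; ∠JDK = 95.49° ✓; |DK| = 8.100 ✓; ∠DKQ = 93.50° ✓; |KQ| = 8.800 ✓; ∠KQG = 117.8° ✓; |QG| = 17.20 ✓; ∠QGP = 44.70° ✓; |GP| = 11.40 ✗.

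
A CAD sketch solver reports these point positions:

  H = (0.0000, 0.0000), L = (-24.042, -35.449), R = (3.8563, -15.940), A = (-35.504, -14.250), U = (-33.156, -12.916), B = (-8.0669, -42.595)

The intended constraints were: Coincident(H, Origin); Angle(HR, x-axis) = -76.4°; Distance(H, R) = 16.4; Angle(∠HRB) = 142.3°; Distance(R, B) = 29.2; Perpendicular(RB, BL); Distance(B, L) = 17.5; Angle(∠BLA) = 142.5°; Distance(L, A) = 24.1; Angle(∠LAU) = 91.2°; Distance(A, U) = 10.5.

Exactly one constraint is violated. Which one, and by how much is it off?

Distance(A, U) = 10.5 — off by 7.80.

H = (0.00, 0.00) ✓; HR at -76.40° ✓; |HR| = 16.40 ✓; ∠HRB = 142.3° ✓; |RB| = 29.20 ✓; ∠(RB, BL) = 90.00° ✓; |BL| = 17.50 ✓; ∠BLA = 142.5° ✓; |LA| = 24.10 ✓; ∠LAU = 91.20° ✓; |AU| = 2.700 ✗.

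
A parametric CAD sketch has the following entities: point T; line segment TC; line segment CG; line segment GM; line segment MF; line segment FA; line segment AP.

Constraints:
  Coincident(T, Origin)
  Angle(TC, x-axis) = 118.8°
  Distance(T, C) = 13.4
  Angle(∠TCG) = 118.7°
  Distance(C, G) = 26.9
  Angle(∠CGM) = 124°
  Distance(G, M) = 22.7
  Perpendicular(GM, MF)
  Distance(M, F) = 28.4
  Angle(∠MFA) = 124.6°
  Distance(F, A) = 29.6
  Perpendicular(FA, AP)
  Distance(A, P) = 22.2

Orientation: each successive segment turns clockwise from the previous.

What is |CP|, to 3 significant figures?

4.70

∠MFA = 124.6° gives FA at -144° from the x-axis; with |FA| = 29.6, A = (7.52, -10.8). FA is perpendicular to AP, so AP runs at 126°; with |AP| = 22.2, P = (-5.56, 7.13). Then |CP| = |P − C| = 4.70.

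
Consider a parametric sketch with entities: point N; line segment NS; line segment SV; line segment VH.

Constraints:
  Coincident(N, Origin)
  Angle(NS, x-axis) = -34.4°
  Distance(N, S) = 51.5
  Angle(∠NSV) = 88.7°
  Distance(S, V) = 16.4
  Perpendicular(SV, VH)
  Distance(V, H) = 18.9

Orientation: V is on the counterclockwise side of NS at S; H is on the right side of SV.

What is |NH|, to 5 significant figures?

72.016

∠NSV = 88.7°, so SV runs at -34.4° + (180° − 88.7°) = 56.900° from the x-axis; with |SV| = 16.4, V = S + 16.4·(cos 56.900°, sin 56.900°) = (51.449, -15.357). The perpendicularity gives VH at right angles to SV; with |VH| = 18.9 on the right of SV, H = V + 18.9·(0.83772, -0.54610) = (67.282, -25.679). Then |NH| = |H − N| = 72.016.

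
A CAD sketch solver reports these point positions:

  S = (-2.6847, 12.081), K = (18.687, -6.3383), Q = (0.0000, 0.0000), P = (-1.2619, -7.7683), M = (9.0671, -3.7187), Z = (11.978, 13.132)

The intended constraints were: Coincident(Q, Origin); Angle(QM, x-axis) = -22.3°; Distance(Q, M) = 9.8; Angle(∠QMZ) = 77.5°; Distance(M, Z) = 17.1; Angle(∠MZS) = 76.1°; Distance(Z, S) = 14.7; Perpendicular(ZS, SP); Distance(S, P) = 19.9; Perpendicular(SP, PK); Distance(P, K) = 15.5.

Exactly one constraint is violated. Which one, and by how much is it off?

Distance(P, K) = 15.5 — off by 4.50.

Q = (0.00, 0.00) ✓; QM at -22.30° ✓; |QM| = 9.800 ✓; ∠QMZ = 77.50° ✓; |MZ| = 17.10 ✓; ∠MZS = 76.10° ✓; |ZS| = 14.70 ✓; ∠(ZS, SP) = 90.00° ✓; |SP| = 19.90 ✓; ∠(SP, PK) = 90.00° ✓; |PK| = 20.00 ✗.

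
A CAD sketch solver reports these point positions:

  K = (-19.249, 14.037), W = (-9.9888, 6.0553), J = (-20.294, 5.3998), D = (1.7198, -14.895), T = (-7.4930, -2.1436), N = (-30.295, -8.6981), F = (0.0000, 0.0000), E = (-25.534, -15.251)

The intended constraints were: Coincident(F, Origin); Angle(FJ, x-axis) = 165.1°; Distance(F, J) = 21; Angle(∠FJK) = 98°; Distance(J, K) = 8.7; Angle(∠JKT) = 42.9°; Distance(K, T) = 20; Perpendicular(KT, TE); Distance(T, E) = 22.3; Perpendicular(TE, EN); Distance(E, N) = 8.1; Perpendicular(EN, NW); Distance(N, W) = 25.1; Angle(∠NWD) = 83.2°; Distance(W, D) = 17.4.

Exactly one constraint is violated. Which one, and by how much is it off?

Distance(W, D) = 17.4 — off by 6.60.

F = (0.00, 0.00) ✓; FJ at 165.1° ✓; |FJ| = 21.00 ✓; ∠FJK = 98.00° ✓; |JK| = 8.700 ✓; ∠JKT = 42.90° ✓; |KT| = 20.00 ✓; ∠(KT, TE) = 90.00° ✓; |TE| = 22.30 ✓; ∠(TE, EN) = 90.00° ✓; |EN| = 8.100 ✓; ∠(EN, NW) = 90.00° ✓; |NW| = 25.10 ✓; ∠NWD = 83.20° ✓; |WD| = 24.00 ✗.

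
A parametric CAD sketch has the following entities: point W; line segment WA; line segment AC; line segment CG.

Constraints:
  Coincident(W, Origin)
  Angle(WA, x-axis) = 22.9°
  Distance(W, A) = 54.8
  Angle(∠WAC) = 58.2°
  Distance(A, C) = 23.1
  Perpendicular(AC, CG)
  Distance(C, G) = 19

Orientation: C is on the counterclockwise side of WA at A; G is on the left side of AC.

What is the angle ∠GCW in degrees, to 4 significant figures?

7.071°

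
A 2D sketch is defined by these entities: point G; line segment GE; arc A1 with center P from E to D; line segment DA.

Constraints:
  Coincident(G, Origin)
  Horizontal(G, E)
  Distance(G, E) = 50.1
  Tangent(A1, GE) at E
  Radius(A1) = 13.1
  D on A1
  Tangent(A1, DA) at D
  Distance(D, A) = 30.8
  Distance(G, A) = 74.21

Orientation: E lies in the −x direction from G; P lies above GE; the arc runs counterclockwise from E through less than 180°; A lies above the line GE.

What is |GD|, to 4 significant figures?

45.03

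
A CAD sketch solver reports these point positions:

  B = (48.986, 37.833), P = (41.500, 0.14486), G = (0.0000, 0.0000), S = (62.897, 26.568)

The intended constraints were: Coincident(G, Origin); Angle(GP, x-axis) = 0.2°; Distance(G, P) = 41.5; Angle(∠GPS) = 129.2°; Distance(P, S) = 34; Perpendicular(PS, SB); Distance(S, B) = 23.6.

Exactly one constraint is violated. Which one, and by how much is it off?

Distance(S, B) = 23.6 — off by 5.70.

G = (0.00, 0.00) ✓; GP at 0.2000° ✓; |GP| = 41.50 ✓; ∠GPS = 129.2° ✓; |PS| = 34.00 ✓; ∠(PS, SB) = 90.00° ✓; |SB| = 17.90 ✗.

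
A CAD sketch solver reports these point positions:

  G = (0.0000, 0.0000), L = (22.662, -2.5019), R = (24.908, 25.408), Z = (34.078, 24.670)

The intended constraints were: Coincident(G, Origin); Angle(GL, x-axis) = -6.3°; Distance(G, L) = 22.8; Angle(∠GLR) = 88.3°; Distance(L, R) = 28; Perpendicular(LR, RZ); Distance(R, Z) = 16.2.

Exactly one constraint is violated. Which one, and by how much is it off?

Distance(R, Z) = 16.2 — off by 7.00.

G = (0.00, 0.00) ✓; GL at -6.300° ✓; |GL| = 22.80 ✓; ∠GLR = 88.30° ✓; |LR| = 28.00 ✓; ∠(LR, RZ) = 90.00° ✓; |RZ| = 9.200 ✗.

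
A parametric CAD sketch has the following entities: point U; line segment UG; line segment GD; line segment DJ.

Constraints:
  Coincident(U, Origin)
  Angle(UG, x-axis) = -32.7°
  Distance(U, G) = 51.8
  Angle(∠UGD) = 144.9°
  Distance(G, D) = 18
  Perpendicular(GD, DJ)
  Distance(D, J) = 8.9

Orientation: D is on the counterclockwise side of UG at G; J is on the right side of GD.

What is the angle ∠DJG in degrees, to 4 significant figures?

63.69°

U is at the origin; UG runs at -32.7° with length 51.8, so G = 51.8·(cos -32.7°, sin -32.7°) = (43.59, -27.98). ∠UGD = 144.9°, so GD runs at -32.7° + (180° − 144.9°) = 2.400° from the x-axis; with |GD| = 18.0, D = G + 18.0·(cos 2.400°, sin 2.400°) = (61.57, -27.23). The perpendicularity gives DJ at right angles to GD; with |DJ| = 8.9 on the right of GD, J = D + 8.9·(0.04188, -0.9991) = (61.95, -36.12). Then cos ∠DJG = JD·JG / (|JD||JG|), giving 63.69°.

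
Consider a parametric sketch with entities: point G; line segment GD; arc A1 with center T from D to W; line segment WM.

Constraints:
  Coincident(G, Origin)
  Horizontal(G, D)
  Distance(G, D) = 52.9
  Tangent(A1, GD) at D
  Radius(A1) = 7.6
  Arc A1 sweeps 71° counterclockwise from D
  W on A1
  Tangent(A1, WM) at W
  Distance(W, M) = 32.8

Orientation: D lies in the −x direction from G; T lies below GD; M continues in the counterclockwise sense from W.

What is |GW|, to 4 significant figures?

60.30

G is at the origin; G and D share the same y with |GD| = 52.9 and D on the −x side, so D = (-52.90, 0.000). The tangent condition forces TD to be normal to GD, so T = D + (0, -7.6) = (-52.90, -7.600). On A1, D sits at bearing 90° from T; a 71° counterclockwise sweep puts W at bearing 161°, so W = T + 7.6·(cos 161°, sin 161°) = (-60.09, -5.126). Then |GW| = |W − G| = 60.30.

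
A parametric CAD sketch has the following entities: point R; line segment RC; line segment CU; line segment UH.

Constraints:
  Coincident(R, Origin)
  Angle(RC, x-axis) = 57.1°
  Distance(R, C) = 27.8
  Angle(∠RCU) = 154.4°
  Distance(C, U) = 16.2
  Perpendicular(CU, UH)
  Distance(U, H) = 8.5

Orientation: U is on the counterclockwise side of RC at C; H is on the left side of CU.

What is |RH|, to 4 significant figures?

41.42

R is at the origin; RC runs at 57.1° with length 27.8, so C = 27.8·(cos 57.1°, sin 57.1°) = (15.10, 23.34). ∠RCU = 154.4°, so CU runs at 57.1° + (180° − 154.4°) = 82.70° from the x-axis; with |CU| = 16.2, U = C + 16.2·(cos 82.70°, sin 82.70°) = (17.16, 39.41). CU is perpendicular to UH; with |UH| = 8.5 on the left of CU, H = U + 8.5·(-0.9919, 0.1271) = (8.728, 40.49). Then |RH| = |H − R| = 41.42.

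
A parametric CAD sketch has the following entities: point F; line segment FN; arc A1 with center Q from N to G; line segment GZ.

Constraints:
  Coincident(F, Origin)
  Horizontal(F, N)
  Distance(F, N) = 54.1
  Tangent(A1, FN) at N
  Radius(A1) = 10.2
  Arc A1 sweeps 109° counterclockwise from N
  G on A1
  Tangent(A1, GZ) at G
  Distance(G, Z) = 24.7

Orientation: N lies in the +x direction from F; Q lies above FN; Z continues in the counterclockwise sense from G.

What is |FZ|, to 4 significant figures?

66.80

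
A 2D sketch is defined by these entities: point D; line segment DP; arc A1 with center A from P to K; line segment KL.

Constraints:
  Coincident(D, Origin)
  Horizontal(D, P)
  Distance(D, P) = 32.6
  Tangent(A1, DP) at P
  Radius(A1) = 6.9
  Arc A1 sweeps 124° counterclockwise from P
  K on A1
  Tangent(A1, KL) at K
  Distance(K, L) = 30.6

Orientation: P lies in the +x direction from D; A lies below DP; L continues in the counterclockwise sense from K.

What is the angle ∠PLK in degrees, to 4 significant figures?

16.50°

On A1, P sits at bearing 90° from A; a 124° counterclockwise sweep puts K at bearing 214°, so K = A + 6.9·(cos 214°, sin 214°) = (26.88, -10.76). Tangency of A1 to KL means the radius AK is perpendicular to KL, so KL runs along (−sin 214°, cos 214°); with |KL| = 30.6, L = (43.99, -36.13). Then cos ∠PLK = LP·LK / (|LP||LK|), giving 16.50°.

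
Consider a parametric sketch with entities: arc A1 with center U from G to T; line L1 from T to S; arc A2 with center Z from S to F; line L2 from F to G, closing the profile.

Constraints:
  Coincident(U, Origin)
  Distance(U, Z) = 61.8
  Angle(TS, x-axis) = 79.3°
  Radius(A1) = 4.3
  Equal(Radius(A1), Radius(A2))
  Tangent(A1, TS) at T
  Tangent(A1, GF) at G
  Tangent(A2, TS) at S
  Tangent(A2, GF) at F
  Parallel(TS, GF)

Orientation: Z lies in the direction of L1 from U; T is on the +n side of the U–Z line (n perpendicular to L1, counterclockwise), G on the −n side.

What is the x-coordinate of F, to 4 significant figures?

15.70

The slot axis is L1's direction at 79.3°, so u = (cos 79.3°, sin 79.3°) = (0.1857, 0.9826) and n = (−sin 79.3°, cos 79.3°) = (-0.9826, 0.1857). U is at the origin and Z lies 61.8 along u from U, so Z = 61.8·u = (11.47, 60.73). Tangency of A1 to both parallel lines with radius 4.3 puts T and G at U ± 4.3·n: T = (-4.225, 0.7984), G = (4.225, -0.7984). Equal radii place S and F the same way about Z: S = Z + 4.3·n = (7.249, 61.52), F = Z − 4.3·n = (15.70, 59.93). So F.x = 15.70.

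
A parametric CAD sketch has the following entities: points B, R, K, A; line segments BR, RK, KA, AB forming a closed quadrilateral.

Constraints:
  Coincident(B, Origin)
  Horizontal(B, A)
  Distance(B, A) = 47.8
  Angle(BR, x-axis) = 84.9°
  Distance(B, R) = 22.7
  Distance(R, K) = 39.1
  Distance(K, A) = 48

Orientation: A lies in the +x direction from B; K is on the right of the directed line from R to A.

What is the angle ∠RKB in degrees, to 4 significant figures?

8.339°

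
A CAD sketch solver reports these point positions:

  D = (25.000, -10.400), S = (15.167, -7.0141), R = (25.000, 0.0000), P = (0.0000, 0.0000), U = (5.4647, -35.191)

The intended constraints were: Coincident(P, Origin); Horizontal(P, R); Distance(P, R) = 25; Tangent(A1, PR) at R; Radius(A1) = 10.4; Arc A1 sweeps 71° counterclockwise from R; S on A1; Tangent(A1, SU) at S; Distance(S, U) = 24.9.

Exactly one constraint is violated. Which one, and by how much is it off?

Distance(S, U) = 24.9 — off by 4.90.

P = (0.00, 0.00) ✓; P.y = 0.00, R.y = 0.00 ✓; |PR| = 25.00 ✓; ∠(DR, RP) = 90.00° ✓; |DR| = 10.40 ✓; bearing(D→S) − bearing(D→R) = 71.00° ✓; |DS| = 10.40 ✓; ∠(DS, SU) = 90.00° ✓; |SU| = 29.80 ✗.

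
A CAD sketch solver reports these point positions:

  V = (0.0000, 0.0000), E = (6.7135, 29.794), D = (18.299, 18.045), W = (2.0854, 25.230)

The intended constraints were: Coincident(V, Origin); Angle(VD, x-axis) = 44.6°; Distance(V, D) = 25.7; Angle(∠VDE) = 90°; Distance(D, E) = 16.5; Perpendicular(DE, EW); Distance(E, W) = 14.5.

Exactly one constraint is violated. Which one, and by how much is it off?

Distance(E, W) = 14.5 — off by 8.00.

V = (0.00, 0.00) ✓; VD at 44.60° ✓; |VD| = 25.70 ✓; ∠VDE = 90.00° ✓; |DE| = 16.50 ✓; ∠(DE, EW) = 90.00° ✓; |EW| = 6.500 ✗.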